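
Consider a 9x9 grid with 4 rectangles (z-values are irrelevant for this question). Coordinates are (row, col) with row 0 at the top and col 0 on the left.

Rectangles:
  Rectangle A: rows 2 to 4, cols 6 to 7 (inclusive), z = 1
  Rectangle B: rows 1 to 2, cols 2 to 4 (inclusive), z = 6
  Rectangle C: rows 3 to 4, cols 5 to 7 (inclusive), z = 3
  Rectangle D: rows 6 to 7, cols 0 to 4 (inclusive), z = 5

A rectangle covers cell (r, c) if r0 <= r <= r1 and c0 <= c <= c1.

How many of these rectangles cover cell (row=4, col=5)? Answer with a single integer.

Check cell (4,5):
  A: rows 2-4 cols 6-7 -> outside (col miss)
  B: rows 1-2 cols 2-4 -> outside (row miss)
  C: rows 3-4 cols 5-7 -> covers
  D: rows 6-7 cols 0-4 -> outside (row miss)
Count covering = 1

Answer: 1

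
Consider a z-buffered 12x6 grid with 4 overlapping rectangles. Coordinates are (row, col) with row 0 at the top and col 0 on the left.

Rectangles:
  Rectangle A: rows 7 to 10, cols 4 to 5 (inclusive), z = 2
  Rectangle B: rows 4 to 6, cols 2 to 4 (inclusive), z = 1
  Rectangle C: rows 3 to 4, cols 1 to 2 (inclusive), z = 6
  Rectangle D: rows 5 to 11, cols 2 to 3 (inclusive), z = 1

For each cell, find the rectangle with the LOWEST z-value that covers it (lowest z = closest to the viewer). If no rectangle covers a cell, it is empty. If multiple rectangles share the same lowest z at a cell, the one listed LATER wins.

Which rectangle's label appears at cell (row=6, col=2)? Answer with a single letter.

Answer: D

Derivation:
Check cell (6,2):
  A: rows 7-10 cols 4-5 -> outside (row miss)
  B: rows 4-6 cols 2-4 z=1 -> covers; best now B (z=1)
  C: rows 3-4 cols 1-2 -> outside (row miss)
  D: rows 5-11 cols 2-3 z=1 -> covers; best now D (z=1)
Winner: D at z=1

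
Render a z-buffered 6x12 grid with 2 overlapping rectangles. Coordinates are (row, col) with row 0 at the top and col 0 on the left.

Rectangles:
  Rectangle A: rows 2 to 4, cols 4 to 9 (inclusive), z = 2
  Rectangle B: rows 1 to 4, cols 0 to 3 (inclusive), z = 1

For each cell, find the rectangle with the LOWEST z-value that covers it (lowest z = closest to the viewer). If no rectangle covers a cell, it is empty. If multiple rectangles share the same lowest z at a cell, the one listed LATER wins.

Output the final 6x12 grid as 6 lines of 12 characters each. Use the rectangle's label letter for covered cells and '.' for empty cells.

............
BBBB........
BBBBAAAAAA..
BBBBAAAAAA..
BBBBAAAAAA..
............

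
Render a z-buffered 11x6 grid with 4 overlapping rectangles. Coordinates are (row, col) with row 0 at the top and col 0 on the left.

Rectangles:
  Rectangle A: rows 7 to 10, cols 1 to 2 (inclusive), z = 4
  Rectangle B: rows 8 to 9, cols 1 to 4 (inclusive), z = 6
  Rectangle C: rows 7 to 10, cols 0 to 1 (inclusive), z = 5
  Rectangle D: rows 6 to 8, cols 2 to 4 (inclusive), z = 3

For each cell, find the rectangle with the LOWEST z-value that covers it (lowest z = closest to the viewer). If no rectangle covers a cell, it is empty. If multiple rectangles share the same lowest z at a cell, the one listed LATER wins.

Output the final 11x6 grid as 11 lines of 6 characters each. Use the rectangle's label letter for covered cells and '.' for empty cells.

......
......
......
......
......
......
..DDD.
CADDD.
CADDD.
CAABB.
CAA...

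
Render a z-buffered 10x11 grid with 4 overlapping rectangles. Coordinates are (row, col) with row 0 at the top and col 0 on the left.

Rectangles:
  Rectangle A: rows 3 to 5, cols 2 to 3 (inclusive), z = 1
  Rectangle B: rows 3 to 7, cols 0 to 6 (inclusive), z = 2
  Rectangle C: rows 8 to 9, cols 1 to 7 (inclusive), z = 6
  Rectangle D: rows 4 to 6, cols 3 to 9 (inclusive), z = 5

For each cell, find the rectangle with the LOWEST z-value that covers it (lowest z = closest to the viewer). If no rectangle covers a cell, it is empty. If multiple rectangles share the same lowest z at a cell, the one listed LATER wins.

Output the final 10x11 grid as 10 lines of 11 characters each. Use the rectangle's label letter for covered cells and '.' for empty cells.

...........
...........
...........
BBAABBB....
BBAABBBDDD.
BBAABBBDDD.
BBBBBBBDDD.
BBBBBBB....
.CCCCCCC...
.CCCCCCC...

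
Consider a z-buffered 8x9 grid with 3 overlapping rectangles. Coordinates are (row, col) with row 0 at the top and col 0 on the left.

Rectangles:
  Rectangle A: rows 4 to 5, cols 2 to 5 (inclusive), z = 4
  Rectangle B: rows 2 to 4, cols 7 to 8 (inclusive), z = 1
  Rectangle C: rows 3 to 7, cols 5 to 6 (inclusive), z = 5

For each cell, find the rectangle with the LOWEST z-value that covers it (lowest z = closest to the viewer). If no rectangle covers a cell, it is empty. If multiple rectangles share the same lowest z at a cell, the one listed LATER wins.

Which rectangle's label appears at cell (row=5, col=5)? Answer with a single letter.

Answer: A

Derivation:
Check cell (5,5):
  A: rows 4-5 cols 2-5 z=4 -> covers; best now A (z=4)
  B: rows 2-4 cols 7-8 -> outside (row miss)
  C: rows 3-7 cols 5-6 z=5 -> covers; best now A (z=4)
Winner: A at z=4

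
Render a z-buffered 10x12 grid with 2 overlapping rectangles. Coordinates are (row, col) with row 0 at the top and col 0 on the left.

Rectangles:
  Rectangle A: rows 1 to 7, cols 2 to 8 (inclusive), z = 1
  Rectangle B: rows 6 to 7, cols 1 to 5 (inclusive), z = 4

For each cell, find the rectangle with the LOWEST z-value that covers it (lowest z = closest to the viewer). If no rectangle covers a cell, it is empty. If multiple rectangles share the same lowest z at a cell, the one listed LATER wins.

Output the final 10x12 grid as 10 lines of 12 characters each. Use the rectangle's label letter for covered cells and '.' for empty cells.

............
..AAAAAAA...
..AAAAAAA...
..AAAAAAA...
..AAAAAAA...
..AAAAAAA...
.BAAAAAAA...
.BAAAAAAA...
............
............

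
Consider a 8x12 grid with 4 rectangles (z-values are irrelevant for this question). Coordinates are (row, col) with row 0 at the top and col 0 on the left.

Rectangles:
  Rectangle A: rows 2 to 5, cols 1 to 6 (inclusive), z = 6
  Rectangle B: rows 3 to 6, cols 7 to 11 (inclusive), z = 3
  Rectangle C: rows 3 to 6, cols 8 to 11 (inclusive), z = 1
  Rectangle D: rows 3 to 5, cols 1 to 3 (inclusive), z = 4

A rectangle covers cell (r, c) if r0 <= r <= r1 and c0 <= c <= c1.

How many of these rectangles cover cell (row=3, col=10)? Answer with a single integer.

Answer: 2

Derivation:
Check cell (3,10):
  A: rows 2-5 cols 1-6 -> outside (col miss)
  B: rows 3-6 cols 7-11 -> covers
  C: rows 3-6 cols 8-11 -> covers
  D: rows 3-5 cols 1-3 -> outside (col miss)
Count covering = 2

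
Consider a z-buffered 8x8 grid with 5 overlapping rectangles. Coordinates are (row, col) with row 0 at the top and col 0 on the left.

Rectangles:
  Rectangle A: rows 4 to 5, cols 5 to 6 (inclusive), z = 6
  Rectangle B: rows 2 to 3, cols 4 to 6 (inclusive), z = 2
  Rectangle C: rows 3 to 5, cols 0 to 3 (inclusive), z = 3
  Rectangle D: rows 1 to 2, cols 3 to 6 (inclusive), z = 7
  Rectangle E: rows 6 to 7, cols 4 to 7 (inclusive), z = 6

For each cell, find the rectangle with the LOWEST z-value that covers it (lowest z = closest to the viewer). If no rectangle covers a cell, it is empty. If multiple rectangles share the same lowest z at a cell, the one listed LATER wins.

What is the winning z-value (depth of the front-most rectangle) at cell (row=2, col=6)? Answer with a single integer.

Answer: 2

Derivation:
Check cell (2,6):
  A: rows 4-5 cols 5-6 -> outside (row miss)
  B: rows 2-3 cols 4-6 z=2 -> covers; best now B (z=2)
  C: rows 3-5 cols 0-3 -> outside (row miss)
  D: rows 1-2 cols 3-6 z=7 -> covers; best now B (z=2)
  E: rows 6-7 cols 4-7 -> outside (row miss)
Winner: B at z=2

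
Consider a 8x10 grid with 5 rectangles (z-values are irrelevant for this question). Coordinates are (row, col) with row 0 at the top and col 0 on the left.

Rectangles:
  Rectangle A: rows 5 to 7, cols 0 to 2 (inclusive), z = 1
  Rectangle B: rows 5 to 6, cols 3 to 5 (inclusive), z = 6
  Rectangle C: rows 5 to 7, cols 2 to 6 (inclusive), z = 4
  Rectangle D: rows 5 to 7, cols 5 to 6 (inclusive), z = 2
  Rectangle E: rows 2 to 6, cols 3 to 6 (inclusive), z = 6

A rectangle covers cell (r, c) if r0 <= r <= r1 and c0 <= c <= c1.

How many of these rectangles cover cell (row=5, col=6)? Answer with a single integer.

Answer: 3

Derivation:
Check cell (5,6):
  A: rows 5-7 cols 0-2 -> outside (col miss)
  B: rows 5-6 cols 3-5 -> outside (col miss)
  C: rows 5-7 cols 2-6 -> covers
  D: rows 5-7 cols 5-6 -> covers
  E: rows 2-6 cols 3-6 -> covers
Count covering = 3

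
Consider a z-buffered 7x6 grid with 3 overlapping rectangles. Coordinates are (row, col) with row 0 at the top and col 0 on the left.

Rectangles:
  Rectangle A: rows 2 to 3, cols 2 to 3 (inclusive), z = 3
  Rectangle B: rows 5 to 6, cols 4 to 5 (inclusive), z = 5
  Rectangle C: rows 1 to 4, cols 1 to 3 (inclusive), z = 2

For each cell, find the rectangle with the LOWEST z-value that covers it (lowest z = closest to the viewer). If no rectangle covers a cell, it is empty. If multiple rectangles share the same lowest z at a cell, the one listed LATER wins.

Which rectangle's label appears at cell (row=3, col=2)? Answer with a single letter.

Answer: C

Derivation:
Check cell (3,2):
  A: rows 2-3 cols 2-3 z=3 -> covers; best now A (z=3)
  B: rows 5-6 cols 4-5 -> outside (row miss)
  C: rows 1-4 cols 1-3 z=2 -> covers; best now C (z=2)
Winner: C at z=2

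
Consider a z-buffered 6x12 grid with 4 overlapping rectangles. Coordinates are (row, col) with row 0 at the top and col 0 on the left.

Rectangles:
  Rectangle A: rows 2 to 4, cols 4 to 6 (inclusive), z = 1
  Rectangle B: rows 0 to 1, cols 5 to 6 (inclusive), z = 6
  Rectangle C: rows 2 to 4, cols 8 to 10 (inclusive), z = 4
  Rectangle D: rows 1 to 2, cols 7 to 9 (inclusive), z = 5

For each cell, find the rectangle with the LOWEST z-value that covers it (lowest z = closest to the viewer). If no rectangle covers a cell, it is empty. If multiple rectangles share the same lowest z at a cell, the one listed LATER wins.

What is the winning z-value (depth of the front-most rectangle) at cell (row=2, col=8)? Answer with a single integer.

Check cell (2,8):
  A: rows 2-4 cols 4-6 -> outside (col miss)
  B: rows 0-1 cols 5-6 -> outside (row miss)
  C: rows 2-4 cols 8-10 z=4 -> covers; best now C (z=4)
  D: rows 1-2 cols 7-9 z=5 -> covers; best now C (z=4)
Winner: C at z=4

Answer: 4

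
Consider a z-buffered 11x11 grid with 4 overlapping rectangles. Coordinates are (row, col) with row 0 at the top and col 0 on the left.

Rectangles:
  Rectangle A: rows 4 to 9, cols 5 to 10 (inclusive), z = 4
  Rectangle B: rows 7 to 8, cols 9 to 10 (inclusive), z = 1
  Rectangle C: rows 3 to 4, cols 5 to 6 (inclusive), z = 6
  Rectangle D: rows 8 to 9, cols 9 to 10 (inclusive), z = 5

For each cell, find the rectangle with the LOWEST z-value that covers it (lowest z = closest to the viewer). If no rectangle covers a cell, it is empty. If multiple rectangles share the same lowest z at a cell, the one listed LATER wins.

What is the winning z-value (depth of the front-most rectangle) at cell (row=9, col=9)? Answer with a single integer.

Check cell (9,9):
  A: rows 4-9 cols 5-10 z=4 -> covers; best now A (z=4)
  B: rows 7-8 cols 9-10 -> outside (row miss)
  C: rows 3-4 cols 5-6 -> outside (row miss)
  D: rows 8-9 cols 9-10 z=5 -> covers; best now A (z=4)
Winner: A at z=4

Answer: 4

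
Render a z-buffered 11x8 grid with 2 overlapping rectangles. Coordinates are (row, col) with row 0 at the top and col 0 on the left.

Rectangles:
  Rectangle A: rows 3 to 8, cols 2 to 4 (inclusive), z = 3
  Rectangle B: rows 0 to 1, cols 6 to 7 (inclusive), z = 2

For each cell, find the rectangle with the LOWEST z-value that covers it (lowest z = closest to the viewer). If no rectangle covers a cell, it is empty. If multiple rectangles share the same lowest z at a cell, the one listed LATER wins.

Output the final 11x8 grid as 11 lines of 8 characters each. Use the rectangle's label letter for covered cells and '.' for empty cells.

......BB
......BB
........
..AAA...
..AAA...
..AAA...
..AAA...
..AAA...
..AAA...
........
........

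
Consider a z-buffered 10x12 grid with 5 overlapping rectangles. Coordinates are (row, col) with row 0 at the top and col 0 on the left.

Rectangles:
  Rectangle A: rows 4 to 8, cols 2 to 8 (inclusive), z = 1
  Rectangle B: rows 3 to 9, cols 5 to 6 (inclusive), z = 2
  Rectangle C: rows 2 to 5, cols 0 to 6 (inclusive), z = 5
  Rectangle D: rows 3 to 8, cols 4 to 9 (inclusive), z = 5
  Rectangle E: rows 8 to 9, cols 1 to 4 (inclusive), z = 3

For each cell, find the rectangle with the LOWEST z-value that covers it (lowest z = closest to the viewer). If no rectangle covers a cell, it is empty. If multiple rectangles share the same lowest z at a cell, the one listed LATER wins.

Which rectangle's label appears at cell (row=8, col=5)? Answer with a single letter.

Answer: A

Derivation:
Check cell (8,5):
  A: rows 4-8 cols 2-8 z=1 -> covers; best now A (z=1)
  B: rows 3-9 cols 5-6 z=2 -> covers; best now A (z=1)
  C: rows 2-5 cols 0-6 -> outside (row miss)
  D: rows 3-8 cols 4-9 z=5 -> covers; best now A (z=1)
  E: rows 8-9 cols 1-4 -> outside (col miss)
Winner: A at z=1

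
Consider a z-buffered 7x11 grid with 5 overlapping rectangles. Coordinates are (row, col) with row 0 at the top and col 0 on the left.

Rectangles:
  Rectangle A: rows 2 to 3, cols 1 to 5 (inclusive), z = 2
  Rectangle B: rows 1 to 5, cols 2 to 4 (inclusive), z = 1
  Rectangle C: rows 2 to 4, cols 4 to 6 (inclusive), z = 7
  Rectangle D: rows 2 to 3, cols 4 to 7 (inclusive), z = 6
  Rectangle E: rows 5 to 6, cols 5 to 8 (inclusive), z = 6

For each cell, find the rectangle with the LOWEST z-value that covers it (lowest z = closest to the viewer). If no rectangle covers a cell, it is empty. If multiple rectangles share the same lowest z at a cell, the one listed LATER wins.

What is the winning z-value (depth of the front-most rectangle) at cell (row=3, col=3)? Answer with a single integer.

Check cell (3,3):
  A: rows 2-3 cols 1-5 z=2 -> covers; best now A (z=2)
  B: rows 1-5 cols 2-4 z=1 -> covers; best now B (z=1)
  C: rows 2-4 cols 4-6 -> outside (col miss)
  D: rows 2-3 cols 4-7 -> outside (col miss)
  E: rows 5-6 cols 5-8 -> outside (row miss)
Winner: B at z=1

Answer: 1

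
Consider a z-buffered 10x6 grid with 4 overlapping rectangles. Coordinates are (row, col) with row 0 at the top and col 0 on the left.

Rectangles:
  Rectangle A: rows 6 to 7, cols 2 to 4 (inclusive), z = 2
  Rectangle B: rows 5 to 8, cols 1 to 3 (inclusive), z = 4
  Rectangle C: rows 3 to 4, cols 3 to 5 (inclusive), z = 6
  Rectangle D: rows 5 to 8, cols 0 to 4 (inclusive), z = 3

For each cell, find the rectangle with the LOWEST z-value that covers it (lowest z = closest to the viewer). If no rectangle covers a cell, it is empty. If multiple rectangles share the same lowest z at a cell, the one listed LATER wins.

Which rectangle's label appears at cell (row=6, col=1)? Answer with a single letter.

Check cell (6,1):
  A: rows 6-7 cols 2-4 -> outside (col miss)
  B: rows 5-8 cols 1-3 z=4 -> covers; best now B (z=4)
  C: rows 3-4 cols 3-5 -> outside (row miss)
  D: rows 5-8 cols 0-4 z=3 -> covers; best now D (z=3)
Winner: D at z=3

Answer: D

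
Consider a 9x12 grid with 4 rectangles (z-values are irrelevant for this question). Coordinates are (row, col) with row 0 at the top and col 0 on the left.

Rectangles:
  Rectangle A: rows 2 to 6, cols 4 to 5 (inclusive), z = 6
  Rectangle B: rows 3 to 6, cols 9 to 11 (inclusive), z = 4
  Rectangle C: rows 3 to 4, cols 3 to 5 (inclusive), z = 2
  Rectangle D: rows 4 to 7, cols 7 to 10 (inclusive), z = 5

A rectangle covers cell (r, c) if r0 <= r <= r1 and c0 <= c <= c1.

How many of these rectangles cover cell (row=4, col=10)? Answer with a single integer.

Answer: 2

Derivation:
Check cell (4,10):
  A: rows 2-6 cols 4-5 -> outside (col miss)
  B: rows 3-6 cols 9-11 -> covers
  C: rows 3-4 cols 3-5 -> outside (col miss)
  D: rows 4-7 cols 7-10 -> covers
Count covering = 2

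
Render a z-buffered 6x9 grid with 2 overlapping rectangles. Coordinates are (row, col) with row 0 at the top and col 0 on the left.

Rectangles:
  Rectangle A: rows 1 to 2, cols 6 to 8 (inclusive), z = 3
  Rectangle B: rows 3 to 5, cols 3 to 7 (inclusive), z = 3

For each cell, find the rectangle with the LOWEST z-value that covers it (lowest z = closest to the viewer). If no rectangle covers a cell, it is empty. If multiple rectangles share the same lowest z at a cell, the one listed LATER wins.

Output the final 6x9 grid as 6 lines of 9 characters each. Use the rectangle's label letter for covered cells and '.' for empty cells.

.........
......AAA
......AAA
...BBBBB.
...BBBBB.
...BBBBB.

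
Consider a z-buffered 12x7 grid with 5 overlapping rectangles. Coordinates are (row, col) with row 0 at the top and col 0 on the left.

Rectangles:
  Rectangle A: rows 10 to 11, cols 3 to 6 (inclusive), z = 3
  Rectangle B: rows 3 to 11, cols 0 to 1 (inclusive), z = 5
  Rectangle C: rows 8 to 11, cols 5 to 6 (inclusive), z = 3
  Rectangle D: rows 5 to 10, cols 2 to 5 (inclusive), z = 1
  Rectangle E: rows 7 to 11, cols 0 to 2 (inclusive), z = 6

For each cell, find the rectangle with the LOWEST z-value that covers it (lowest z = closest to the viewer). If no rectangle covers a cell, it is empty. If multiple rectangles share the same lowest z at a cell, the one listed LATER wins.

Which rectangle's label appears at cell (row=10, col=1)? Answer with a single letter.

Answer: B

Derivation:
Check cell (10,1):
  A: rows 10-11 cols 3-6 -> outside (col miss)
  B: rows 3-11 cols 0-1 z=5 -> covers; best now B (z=5)
  C: rows 8-11 cols 5-6 -> outside (col miss)
  D: rows 5-10 cols 2-5 -> outside (col miss)
  E: rows 7-11 cols 0-2 z=6 -> covers; best now B (z=5)
Winner: B at z=5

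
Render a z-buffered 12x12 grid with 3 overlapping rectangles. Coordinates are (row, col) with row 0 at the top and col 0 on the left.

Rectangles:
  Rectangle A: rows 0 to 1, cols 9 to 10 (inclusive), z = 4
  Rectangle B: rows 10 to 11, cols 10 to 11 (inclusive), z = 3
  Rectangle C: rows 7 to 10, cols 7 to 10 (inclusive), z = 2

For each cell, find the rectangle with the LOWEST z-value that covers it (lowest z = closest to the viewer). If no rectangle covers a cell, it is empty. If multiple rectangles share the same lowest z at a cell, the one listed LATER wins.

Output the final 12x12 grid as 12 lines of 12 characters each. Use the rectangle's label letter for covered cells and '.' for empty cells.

.........AA.
.........AA.
............
............
............
............
............
.......CCCC.
.......CCCC.
.......CCCC.
.......CCCCB
..........BB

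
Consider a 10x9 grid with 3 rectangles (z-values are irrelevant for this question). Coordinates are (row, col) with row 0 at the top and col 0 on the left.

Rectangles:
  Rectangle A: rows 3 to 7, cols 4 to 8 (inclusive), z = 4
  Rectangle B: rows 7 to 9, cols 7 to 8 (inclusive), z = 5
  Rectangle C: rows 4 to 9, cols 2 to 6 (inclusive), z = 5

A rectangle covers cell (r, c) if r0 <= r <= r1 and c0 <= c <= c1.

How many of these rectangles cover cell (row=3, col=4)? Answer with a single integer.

Answer: 1

Derivation:
Check cell (3,4):
  A: rows 3-7 cols 4-8 -> covers
  B: rows 7-9 cols 7-8 -> outside (row miss)
  C: rows 4-9 cols 2-6 -> outside (row miss)
Count covering = 1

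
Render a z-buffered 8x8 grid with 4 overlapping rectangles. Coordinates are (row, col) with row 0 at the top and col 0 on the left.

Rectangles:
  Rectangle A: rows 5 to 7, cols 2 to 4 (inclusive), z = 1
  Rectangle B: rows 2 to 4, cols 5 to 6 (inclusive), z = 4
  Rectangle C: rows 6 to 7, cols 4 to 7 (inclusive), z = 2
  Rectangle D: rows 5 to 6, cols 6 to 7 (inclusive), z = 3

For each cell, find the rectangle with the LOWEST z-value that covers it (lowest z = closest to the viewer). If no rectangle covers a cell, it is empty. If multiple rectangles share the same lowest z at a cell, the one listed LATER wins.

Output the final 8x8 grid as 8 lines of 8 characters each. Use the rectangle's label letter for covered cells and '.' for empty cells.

........
........
.....BB.
.....BB.
.....BB.
..AAA.DD
..AAACCC
..AAACCC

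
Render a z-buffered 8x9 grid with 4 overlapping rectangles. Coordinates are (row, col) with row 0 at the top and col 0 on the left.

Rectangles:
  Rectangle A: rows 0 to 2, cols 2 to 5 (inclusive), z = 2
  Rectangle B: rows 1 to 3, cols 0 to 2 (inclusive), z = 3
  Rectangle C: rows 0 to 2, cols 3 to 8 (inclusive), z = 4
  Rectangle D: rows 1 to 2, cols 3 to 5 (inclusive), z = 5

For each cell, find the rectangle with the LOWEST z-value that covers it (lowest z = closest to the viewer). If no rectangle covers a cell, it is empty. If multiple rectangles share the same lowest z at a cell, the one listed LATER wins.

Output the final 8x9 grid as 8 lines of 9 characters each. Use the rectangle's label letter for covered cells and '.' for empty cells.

..AAAACCC
BBAAAACCC
BBAAAACCC
BBB......
.........
.........
.........
.........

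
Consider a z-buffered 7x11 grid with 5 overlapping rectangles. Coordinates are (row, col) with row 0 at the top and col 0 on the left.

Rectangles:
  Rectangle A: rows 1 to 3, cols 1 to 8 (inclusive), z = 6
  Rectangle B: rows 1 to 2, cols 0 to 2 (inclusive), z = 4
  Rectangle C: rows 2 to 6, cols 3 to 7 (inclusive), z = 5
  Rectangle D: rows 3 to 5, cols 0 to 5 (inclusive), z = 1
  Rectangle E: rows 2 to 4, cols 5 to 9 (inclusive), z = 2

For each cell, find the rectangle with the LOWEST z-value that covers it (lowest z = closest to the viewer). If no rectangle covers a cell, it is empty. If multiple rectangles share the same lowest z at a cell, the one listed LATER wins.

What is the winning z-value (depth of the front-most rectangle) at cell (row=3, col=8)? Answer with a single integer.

Answer: 2

Derivation:
Check cell (3,8):
  A: rows 1-3 cols 1-8 z=6 -> covers; best now A (z=6)
  B: rows 1-2 cols 0-2 -> outside (row miss)
  C: rows 2-6 cols 3-7 -> outside (col miss)
  D: rows 3-5 cols 0-5 -> outside (col miss)
  E: rows 2-4 cols 5-9 z=2 -> covers; best now E (z=2)
Winner: E at z=2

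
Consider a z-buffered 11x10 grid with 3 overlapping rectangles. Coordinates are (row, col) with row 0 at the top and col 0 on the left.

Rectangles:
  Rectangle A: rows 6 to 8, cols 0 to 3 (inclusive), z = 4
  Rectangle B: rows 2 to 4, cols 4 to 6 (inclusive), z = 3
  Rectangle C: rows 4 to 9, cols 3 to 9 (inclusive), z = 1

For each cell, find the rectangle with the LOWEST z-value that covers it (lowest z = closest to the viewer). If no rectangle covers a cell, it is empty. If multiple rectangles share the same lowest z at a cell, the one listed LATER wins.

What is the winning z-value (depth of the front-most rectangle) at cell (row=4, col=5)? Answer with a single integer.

Answer: 1

Derivation:
Check cell (4,5):
  A: rows 6-8 cols 0-3 -> outside (row miss)
  B: rows 2-4 cols 4-6 z=3 -> covers; best now B (z=3)
  C: rows 4-9 cols 3-9 z=1 -> covers; best now C (z=1)
Winner: C at z=1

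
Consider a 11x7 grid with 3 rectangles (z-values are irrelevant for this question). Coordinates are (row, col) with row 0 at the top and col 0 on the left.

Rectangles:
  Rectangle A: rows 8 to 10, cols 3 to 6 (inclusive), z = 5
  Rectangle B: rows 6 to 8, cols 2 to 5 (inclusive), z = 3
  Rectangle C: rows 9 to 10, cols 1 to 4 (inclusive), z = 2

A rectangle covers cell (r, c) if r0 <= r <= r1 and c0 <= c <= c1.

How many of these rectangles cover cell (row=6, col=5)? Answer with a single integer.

Check cell (6,5):
  A: rows 8-10 cols 3-6 -> outside (row miss)
  B: rows 6-8 cols 2-5 -> covers
  C: rows 9-10 cols 1-4 -> outside (row miss)
Count covering = 1

Answer: 1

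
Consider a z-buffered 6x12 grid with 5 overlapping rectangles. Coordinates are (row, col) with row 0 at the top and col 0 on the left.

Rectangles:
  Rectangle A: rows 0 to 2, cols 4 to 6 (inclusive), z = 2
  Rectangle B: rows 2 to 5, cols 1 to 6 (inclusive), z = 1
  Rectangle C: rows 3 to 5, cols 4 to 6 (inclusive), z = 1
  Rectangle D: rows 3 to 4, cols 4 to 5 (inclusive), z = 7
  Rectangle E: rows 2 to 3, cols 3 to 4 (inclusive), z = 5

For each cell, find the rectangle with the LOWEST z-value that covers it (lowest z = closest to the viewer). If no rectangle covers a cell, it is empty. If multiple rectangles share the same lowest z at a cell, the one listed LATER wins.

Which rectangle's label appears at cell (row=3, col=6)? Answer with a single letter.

Check cell (3,6):
  A: rows 0-2 cols 4-6 -> outside (row miss)
  B: rows 2-5 cols 1-6 z=1 -> covers; best now B (z=1)
  C: rows 3-5 cols 4-6 z=1 -> covers; best now C (z=1)
  D: rows 3-4 cols 4-5 -> outside (col miss)
  E: rows 2-3 cols 3-4 -> outside (col miss)
Winner: C at z=1

Answer: C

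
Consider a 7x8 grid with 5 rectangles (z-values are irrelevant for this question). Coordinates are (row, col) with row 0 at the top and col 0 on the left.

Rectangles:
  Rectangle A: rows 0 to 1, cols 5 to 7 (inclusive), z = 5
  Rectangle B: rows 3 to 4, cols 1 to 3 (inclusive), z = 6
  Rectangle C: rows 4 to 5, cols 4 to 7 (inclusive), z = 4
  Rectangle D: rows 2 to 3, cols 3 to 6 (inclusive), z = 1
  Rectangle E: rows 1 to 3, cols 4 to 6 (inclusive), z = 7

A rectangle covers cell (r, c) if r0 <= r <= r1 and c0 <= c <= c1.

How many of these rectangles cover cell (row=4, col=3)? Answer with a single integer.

Check cell (4,3):
  A: rows 0-1 cols 5-7 -> outside (row miss)
  B: rows 3-4 cols 1-3 -> covers
  C: rows 4-5 cols 4-7 -> outside (col miss)
  D: rows 2-3 cols 3-6 -> outside (row miss)
  E: rows 1-3 cols 4-6 -> outside (row miss)
Count covering = 1

Answer: 1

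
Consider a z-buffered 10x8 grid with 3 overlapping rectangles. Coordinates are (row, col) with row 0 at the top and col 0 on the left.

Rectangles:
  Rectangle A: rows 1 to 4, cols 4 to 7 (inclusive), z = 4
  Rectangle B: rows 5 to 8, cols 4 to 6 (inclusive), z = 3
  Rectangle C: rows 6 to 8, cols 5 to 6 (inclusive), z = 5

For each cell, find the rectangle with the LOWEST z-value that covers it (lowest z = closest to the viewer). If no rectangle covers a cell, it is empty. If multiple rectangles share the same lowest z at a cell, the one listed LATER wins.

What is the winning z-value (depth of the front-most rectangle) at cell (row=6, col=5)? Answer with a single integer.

Check cell (6,5):
  A: rows 1-4 cols 4-7 -> outside (row miss)
  B: rows 5-8 cols 4-6 z=3 -> covers; best now B (z=3)
  C: rows 6-8 cols 5-6 z=5 -> covers; best now B (z=3)
Winner: B at z=3

Answer: 3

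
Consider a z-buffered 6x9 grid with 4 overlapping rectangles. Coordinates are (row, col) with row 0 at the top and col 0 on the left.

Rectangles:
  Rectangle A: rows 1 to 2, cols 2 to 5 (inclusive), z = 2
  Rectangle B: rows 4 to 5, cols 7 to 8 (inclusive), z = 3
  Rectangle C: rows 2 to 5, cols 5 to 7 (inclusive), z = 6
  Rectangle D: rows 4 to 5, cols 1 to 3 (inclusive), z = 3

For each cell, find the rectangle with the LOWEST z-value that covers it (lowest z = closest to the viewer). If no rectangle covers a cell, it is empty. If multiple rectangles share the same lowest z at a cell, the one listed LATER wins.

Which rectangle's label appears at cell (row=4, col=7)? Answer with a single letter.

Check cell (4,7):
  A: rows 1-2 cols 2-5 -> outside (row miss)
  B: rows 4-5 cols 7-8 z=3 -> covers; best now B (z=3)
  C: rows 2-5 cols 5-7 z=6 -> covers; best now B (z=3)
  D: rows 4-5 cols 1-3 -> outside (col miss)
Winner: B at z=3

Answer: B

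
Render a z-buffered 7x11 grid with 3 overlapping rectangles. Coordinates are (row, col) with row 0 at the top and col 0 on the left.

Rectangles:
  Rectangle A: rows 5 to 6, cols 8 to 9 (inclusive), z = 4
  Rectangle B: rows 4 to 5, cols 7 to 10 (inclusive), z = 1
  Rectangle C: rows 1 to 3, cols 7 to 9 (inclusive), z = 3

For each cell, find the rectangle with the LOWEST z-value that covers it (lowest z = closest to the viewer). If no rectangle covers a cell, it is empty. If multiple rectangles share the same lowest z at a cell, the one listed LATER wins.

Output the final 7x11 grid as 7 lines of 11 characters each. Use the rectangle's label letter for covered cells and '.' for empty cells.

...........
.......CCC.
.......CCC.
.......CCC.
.......BBBB
.......BBBB
........AA.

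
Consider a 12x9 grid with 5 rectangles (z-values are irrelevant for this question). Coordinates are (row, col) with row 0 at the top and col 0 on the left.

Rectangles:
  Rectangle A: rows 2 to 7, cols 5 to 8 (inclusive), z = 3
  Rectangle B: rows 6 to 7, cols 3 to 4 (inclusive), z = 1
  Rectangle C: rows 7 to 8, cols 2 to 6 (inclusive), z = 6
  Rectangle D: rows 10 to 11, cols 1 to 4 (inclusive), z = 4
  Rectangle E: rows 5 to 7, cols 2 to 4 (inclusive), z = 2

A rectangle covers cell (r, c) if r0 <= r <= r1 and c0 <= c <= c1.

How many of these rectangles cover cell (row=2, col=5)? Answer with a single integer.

Answer: 1

Derivation:
Check cell (2,5):
  A: rows 2-7 cols 5-8 -> covers
  B: rows 6-7 cols 3-4 -> outside (row miss)
  C: rows 7-8 cols 2-6 -> outside (row miss)
  D: rows 10-11 cols 1-4 -> outside (row miss)
  E: rows 5-7 cols 2-4 -> outside (row miss)
Count covering = 1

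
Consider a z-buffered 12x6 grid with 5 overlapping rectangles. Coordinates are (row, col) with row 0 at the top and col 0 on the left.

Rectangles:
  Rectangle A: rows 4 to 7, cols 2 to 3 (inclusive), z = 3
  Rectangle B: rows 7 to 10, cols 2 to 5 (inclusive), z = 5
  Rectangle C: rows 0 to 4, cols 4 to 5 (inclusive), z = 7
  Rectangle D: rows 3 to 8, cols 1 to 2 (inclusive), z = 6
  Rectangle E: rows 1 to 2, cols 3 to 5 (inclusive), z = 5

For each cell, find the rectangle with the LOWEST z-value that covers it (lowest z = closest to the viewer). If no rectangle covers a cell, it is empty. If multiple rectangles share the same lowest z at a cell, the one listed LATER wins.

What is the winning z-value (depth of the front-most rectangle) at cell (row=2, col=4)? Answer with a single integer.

Check cell (2,4):
  A: rows 4-7 cols 2-3 -> outside (row miss)
  B: rows 7-10 cols 2-5 -> outside (row miss)
  C: rows 0-4 cols 4-5 z=7 -> covers; best now C (z=7)
  D: rows 3-8 cols 1-2 -> outside (row miss)
  E: rows 1-2 cols 3-5 z=5 -> covers; best now E (z=5)
Winner: E at z=5

Answer: 5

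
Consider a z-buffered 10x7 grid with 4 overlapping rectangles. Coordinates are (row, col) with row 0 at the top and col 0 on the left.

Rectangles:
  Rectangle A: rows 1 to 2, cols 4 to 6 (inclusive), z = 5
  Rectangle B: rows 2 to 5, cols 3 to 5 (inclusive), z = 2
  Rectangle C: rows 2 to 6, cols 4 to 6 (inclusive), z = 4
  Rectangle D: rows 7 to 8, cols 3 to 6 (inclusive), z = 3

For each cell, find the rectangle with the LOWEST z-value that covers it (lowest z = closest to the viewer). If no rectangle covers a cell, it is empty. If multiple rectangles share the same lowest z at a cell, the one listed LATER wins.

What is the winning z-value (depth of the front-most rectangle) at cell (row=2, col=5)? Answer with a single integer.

Check cell (2,5):
  A: rows 1-2 cols 4-6 z=5 -> covers; best now A (z=5)
  B: rows 2-5 cols 3-5 z=2 -> covers; best now B (z=2)
  C: rows 2-6 cols 4-6 z=4 -> covers; best now B (z=2)
  D: rows 7-8 cols 3-6 -> outside (row miss)
Winner: B at z=2

Answer: 2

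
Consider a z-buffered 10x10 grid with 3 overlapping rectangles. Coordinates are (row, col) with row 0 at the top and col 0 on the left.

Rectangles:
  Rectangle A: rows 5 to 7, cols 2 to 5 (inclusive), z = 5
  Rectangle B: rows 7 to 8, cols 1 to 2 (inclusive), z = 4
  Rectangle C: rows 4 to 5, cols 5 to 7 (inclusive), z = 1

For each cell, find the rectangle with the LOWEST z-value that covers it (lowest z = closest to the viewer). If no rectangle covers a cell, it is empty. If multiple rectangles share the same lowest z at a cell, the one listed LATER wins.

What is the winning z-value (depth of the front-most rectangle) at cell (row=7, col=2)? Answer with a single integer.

Check cell (7,2):
  A: rows 5-7 cols 2-5 z=5 -> covers; best now A (z=5)
  B: rows 7-8 cols 1-2 z=4 -> covers; best now B (z=4)
  C: rows 4-5 cols 5-7 -> outside (row miss)
Winner: B at z=4

Answer: 4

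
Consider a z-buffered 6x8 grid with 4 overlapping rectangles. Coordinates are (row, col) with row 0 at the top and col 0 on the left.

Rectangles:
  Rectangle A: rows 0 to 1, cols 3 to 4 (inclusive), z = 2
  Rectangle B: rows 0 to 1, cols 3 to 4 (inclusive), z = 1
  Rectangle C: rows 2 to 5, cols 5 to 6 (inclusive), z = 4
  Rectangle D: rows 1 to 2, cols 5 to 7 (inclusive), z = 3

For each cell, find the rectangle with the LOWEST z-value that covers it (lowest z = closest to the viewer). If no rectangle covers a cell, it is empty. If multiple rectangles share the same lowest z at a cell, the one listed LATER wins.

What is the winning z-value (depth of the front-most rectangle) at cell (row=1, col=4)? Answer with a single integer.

Answer: 1

Derivation:
Check cell (1,4):
  A: rows 0-1 cols 3-4 z=2 -> covers; best now A (z=2)
  B: rows 0-1 cols 3-4 z=1 -> covers; best now B (z=1)
  C: rows 2-5 cols 5-6 -> outside (row miss)
  D: rows 1-2 cols 5-7 -> outside (col miss)
Winner: B at z=1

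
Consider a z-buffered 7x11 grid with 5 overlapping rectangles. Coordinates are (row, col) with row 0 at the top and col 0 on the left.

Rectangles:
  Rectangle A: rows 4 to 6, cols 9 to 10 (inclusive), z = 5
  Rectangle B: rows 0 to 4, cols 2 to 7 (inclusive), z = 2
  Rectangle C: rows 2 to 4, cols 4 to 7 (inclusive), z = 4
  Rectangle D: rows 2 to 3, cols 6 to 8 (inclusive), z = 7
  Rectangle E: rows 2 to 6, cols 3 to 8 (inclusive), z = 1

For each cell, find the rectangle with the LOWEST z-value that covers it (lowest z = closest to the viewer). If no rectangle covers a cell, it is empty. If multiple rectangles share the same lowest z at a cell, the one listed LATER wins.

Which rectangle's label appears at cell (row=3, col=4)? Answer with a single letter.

Answer: E

Derivation:
Check cell (3,4):
  A: rows 4-6 cols 9-10 -> outside (row miss)
  B: rows 0-4 cols 2-7 z=2 -> covers; best now B (z=2)
  C: rows 2-4 cols 4-7 z=4 -> covers; best now B (z=2)
  D: rows 2-3 cols 6-8 -> outside (col miss)
  E: rows 2-6 cols 3-8 z=1 -> covers; best now E (z=1)
Winner: E at z=1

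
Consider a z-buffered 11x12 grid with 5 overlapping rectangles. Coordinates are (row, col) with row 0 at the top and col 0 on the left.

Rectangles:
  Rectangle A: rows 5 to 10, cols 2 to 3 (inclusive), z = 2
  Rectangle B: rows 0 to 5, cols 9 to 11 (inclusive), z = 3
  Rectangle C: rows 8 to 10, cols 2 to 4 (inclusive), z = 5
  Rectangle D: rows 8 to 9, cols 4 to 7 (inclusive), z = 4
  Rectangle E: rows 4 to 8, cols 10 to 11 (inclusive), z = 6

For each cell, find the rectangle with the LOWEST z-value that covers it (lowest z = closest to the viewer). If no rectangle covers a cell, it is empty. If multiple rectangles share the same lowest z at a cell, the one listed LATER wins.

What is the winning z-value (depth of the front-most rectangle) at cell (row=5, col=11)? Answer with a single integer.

Answer: 3

Derivation:
Check cell (5,11):
  A: rows 5-10 cols 2-3 -> outside (col miss)
  B: rows 0-5 cols 9-11 z=3 -> covers; best now B (z=3)
  C: rows 8-10 cols 2-4 -> outside (row miss)
  D: rows 8-9 cols 4-7 -> outside (row miss)
  E: rows 4-8 cols 10-11 z=6 -> covers; best now B (z=3)
Winner: B at z=3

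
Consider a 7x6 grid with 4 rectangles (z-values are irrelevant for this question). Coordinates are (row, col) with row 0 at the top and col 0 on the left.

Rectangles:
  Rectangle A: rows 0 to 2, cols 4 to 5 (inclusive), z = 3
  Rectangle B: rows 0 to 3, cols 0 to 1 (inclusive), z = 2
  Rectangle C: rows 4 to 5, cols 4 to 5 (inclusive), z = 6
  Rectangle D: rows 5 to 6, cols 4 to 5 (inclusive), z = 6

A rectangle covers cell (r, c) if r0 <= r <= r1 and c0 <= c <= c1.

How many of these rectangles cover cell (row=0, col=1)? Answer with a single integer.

Answer: 1

Derivation:
Check cell (0,1):
  A: rows 0-2 cols 4-5 -> outside (col miss)
  B: rows 0-3 cols 0-1 -> covers
  C: rows 4-5 cols 4-5 -> outside (row miss)
  D: rows 5-6 cols 4-5 -> outside (row miss)
Count covering = 1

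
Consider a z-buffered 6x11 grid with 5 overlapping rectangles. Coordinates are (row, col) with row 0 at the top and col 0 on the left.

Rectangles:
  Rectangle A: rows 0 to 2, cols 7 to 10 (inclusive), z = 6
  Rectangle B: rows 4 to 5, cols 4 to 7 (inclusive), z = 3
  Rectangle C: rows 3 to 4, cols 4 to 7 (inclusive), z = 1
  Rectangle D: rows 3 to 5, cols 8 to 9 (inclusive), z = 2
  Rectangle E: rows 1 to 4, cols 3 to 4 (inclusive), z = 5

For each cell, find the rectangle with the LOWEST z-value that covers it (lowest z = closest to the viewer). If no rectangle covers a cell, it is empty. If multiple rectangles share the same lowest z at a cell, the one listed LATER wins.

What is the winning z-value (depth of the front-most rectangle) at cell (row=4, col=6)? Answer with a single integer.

Answer: 1

Derivation:
Check cell (4,6):
  A: rows 0-2 cols 7-10 -> outside (row miss)
  B: rows 4-5 cols 4-7 z=3 -> covers; best now B (z=3)
  C: rows 3-4 cols 4-7 z=1 -> covers; best now C (z=1)
  D: rows 3-5 cols 8-9 -> outside (col miss)
  E: rows 1-4 cols 3-4 -> outside (col miss)
Winner: C at z=1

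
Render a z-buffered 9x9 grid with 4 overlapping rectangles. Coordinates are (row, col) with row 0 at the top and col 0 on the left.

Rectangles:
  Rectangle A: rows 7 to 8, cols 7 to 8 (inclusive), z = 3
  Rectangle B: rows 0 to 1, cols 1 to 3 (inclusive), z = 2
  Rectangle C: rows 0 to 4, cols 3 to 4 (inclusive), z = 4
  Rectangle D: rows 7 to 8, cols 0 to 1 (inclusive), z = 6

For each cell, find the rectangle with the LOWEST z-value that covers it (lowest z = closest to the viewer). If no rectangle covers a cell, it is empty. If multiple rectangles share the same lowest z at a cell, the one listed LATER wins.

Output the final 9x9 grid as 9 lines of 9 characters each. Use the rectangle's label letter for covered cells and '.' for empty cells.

.BBBC....
.BBBC....
...CC....
...CC....
...CC....
.........
.........
DD.....AA
DD.....AA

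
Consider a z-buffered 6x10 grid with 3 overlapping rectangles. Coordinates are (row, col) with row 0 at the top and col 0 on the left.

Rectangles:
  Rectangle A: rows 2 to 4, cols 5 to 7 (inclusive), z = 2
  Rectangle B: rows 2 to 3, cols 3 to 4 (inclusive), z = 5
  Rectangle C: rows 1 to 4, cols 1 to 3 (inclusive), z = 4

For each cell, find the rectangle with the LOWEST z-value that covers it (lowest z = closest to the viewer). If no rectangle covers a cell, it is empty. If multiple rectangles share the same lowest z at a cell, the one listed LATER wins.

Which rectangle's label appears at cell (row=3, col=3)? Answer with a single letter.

Check cell (3,3):
  A: rows 2-4 cols 5-7 -> outside (col miss)
  B: rows 2-3 cols 3-4 z=5 -> covers; best now B (z=5)
  C: rows 1-4 cols 1-3 z=4 -> covers; best now C (z=4)
Winner: C at z=4

Answer: C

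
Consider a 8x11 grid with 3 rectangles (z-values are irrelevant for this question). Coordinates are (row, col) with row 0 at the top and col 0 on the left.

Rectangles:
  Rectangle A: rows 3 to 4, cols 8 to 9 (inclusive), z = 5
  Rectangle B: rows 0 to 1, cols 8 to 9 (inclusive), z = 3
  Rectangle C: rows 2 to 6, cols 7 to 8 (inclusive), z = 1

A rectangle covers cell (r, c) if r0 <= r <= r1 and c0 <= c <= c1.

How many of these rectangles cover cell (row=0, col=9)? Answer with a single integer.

Answer: 1

Derivation:
Check cell (0,9):
  A: rows 3-4 cols 8-9 -> outside (row miss)
  B: rows 0-1 cols 8-9 -> covers
  C: rows 2-6 cols 7-8 -> outside (row miss)
Count covering = 1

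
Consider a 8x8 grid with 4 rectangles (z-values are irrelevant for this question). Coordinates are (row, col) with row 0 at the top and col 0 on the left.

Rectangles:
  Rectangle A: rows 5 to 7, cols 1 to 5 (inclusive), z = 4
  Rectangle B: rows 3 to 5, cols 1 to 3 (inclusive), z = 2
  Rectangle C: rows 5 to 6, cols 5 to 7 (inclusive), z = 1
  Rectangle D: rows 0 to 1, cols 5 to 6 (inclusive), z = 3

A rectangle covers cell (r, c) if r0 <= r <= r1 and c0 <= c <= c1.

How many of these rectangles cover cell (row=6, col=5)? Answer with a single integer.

Check cell (6,5):
  A: rows 5-7 cols 1-5 -> covers
  B: rows 3-5 cols 1-3 -> outside (row miss)
  C: rows 5-6 cols 5-7 -> covers
  D: rows 0-1 cols 5-6 -> outside (row miss)
Count covering = 2

Answer: 2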